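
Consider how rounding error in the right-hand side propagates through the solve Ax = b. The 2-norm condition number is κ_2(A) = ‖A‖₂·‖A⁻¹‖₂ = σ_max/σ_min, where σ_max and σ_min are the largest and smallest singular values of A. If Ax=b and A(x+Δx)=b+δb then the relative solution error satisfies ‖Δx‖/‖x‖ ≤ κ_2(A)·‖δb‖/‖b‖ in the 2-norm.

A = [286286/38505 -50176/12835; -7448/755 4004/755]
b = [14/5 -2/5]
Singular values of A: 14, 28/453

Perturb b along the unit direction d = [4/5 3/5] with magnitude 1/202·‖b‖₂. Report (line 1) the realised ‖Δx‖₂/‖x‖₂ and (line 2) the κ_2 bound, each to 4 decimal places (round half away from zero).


0.0070
1.1213

largest singular value 14, smallest 28/453
condition number: 14 ÷ (28/453) = 226.5000
κ_2(A)·‖δb‖/‖b‖ = 1.1213
solve Ax = b  →  x = [15.3529 28.4832]
2-norm of b is 2.8284; of x, 32.3575
Δx = A⁻¹·δb where δb = 1/202·2.8284·d; ‖Δx‖ = 0.2265
realised ‖Δx‖/‖x‖ = 0.0070
so the bound overstates the realised error by a factor of ≈ 160.1612 (computed from the unrounded values)


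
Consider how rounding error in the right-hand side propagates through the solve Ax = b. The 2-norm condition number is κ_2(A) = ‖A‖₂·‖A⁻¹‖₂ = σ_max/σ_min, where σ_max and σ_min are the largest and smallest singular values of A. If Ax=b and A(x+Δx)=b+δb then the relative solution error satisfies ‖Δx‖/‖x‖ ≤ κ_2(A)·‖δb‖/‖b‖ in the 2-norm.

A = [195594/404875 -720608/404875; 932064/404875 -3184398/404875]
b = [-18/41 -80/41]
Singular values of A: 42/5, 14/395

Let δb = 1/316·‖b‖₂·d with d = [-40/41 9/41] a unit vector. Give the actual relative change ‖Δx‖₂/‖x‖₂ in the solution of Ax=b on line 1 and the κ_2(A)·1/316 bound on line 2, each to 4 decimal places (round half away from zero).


0.7500
0.7500

from the listed singular values, σ₁ = 42/5, σ_n = 14/395
κ_2(A) = (42/5) / (14/395) = 237.0000
κ_2(A)·‖δb‖/‖b‖ = 0.7500
solve Ax = b  →  x = [-0.0667 0.2286]
2-norm of b is 2.0000; of x, 0.2381
with δb = [-0.0062 0.0014], A·Δx = δb → ‖Δx‖ = 0.1786
realised ‖Δx‖/‖x‖ = 0.7500
realised/bound = 1 exactly: the bound is attained for this b and d


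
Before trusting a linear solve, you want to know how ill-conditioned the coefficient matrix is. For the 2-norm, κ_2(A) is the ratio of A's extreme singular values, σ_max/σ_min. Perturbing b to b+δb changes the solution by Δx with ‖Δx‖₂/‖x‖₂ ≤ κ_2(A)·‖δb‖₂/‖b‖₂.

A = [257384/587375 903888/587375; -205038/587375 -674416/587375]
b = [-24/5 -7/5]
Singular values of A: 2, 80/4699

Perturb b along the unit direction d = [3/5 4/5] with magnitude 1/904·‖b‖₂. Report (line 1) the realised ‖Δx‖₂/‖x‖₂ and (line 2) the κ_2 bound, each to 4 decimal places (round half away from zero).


0.0014
0.1300

σ_max = 2, σ_min = 80/4699
condition number: 2 ÷ (80/4699) = 117.4750
bound on ‖Δx‖/‖x‖: κ·ε = 117.4750·1/904 = 0.1300
solve Ax = b  →  x = [225.1320 -67.2260]
‖b‖ = 5.0000, ‖x‖ = 234.9548
δb = ε·‖b‖·d = [0.0033 0.0044]; solving A·Δx = δb gives ‖Δx‖ = 0.3249
relative error = 0.0014
realised/bound (from unrounded values) ≈ 0.0106


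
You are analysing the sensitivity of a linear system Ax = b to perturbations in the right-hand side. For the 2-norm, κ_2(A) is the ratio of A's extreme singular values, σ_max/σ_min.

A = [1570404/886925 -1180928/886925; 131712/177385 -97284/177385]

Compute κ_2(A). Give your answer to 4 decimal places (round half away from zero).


327.4800

AᵀA = [17158994064/4654650625 -12869058048/4654650625; -12869058048/4654650625 9652043536/4654650625]; tr = 1072441504/186186025, det = 2304/7447441
char-poly roots: 144/25 and 400/7447441
κ = σ_max/σ_min = (12/5)/(20/2729) = 327.4800


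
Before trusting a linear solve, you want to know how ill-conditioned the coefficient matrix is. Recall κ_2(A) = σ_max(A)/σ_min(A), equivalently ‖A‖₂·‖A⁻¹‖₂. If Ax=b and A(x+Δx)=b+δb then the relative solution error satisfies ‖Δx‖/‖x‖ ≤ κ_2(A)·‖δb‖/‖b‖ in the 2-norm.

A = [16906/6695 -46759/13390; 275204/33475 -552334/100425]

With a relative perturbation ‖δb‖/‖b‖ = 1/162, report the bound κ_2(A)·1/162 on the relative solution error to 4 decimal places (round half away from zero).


M = AᵀA = [490429364/6630625 -1074843569/19891875; -1074843569/19891875 10131552121/238702500]. tr(M)=1111480369/9548100, det(M)=524318404/2387025
solving λ² − 1111480369/9548100·λ + 524318404/2387025 = 0 gives λ = 11449/100, 183184/95481
κ_2(A) = √(λ_max/λ_min) = √((11449/100) / (183184/95481)) = 7.7250
bound on ‖Δx‖/‖x‖: κ·ε = 7.7250·1/162 = 0.0477

0.0477


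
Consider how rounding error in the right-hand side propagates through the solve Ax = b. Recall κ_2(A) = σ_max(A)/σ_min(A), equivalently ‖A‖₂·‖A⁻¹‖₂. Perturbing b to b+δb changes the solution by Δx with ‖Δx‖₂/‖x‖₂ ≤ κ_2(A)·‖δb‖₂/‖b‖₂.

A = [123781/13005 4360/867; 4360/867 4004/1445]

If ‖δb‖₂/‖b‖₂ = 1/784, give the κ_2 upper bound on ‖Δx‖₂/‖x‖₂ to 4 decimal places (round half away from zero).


0.1751

AᵀA = [67816249/585225 482216/7803; 482216/7803 2143696/65025]; tr = 301417/2025, det = 59536/50625
λ_max, λ_min = (301417/2025 ± √3633316729/164025)/2 = 3721/25, 16/2025
κ_2(A) = √(λ_max/λ_min) = √((3721/25) / (16/2025)) = 137.2500
bound on ‖Δx‖/‖x‖: κ·ε = 137.2500·1/784 = 0.1751


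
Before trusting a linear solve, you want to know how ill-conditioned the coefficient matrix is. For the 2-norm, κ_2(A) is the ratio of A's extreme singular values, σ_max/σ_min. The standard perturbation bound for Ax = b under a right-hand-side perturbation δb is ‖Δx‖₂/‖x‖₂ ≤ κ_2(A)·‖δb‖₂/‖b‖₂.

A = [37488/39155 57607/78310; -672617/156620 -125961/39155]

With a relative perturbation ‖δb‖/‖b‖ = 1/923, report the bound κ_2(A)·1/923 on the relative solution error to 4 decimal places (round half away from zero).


0.4139

form AᵀA = [282509953/14592400 52970049/3648100; 52970049/3648100 39728293/3648100] with trace 17656925/583696 and determinant 14641/2334784
solving λ² − 17656925/583696·λ + 14641/2334784 = 0 gives λ = 121/4, 121/583696
κ = σ_max/σ_min = (11/2)/(11/764) = 382.0000
worst-case relative error ≤ 382.0000 × 1/923 = 0.4139


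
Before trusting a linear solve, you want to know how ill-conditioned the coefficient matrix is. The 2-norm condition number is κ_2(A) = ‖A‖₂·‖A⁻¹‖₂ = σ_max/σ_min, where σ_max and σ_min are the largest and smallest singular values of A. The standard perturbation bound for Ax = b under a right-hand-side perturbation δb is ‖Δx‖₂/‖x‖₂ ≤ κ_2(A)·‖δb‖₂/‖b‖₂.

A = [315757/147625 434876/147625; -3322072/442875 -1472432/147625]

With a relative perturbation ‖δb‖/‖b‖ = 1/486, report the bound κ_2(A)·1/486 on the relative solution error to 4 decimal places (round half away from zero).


0.4556

form AᵀA = [19093575553/313821225 8485552868/104607075; 8485552868/104607075 3771477008/34869025] with trace 2121474745/12552849 and determinant 7311616/12552849
char-poly roots: 169 and 43264/12552849
κ = σ_max/σ_min = 13/(208/3543) = 221.4375
bound on ‖Δx‖/‖x‖: κ·ε = 221.4375·1/486 = 0.4556


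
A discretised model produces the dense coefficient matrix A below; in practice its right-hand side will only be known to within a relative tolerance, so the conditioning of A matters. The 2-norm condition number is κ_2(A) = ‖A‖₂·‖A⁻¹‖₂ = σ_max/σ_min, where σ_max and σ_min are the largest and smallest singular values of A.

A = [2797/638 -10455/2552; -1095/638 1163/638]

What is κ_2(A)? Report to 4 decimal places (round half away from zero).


form AᵀA = [4511117/203522 -34336575/1628176; -34336575/1628176 130948129/6512704] with trace 327353/7744 and determinant 28561/30976
solving λ² − 327353/7744·λ + 28561/30976 = 0 gives λ = 169/4, 169/7744
σ_max=√(169/4)=(13/2), σ_min=√(169/7744)=(13/88) → κ = 44.0000

44.0000


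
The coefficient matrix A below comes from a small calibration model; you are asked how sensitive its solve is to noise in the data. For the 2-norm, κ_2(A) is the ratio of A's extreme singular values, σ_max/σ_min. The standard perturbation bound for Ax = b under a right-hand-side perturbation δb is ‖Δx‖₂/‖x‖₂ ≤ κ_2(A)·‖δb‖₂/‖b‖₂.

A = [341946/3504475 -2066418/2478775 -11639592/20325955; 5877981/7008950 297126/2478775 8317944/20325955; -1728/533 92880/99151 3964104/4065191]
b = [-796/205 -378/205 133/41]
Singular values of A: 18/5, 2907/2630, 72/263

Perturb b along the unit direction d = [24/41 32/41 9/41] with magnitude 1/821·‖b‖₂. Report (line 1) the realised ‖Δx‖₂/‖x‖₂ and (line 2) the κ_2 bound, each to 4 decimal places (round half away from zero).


from the listed singular values, σ₁ = 18/5, σ_n = 72/263
κ = σ_max/σ_min = (18/5)/(72/263) = 13.1500
perturbation bound = 13.1500·1/821 = 0.0160
solve Ax = b  →  x = [-0.3297 9.0764 -6.4887]
‖b‖ = 5.3852, ‖x‖ = 11.1622
δb = ε·‖b‖·d = [0.0038 0.0051 0.0014]; solving A·Δx = δb gives ‖Δx‖ = 0.0240
dividing the unrounded norms, ‖Δx‖/‖x‖ = 0.0021
so the bound overstates the realised error by a factor of ≈ 7.4619 (computed from the unrounded values)

0.0021
0.0160


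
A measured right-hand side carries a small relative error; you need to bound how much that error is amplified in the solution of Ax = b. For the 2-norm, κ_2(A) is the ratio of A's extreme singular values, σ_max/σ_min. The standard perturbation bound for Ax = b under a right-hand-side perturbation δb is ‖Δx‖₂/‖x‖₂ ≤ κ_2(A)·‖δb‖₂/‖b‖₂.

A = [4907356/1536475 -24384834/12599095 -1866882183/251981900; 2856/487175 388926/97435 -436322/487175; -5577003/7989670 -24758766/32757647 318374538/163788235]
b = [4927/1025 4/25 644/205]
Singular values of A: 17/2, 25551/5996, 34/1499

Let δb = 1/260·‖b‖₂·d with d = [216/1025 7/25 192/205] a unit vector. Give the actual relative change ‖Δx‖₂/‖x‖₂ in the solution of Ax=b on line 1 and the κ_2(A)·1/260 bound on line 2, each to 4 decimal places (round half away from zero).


0.0055
1.4413

largest singular value 17/2, smallest 34/1499
κ = σ_max/σ_min = (17/2)/(34/1499) = 374.7500
bound on ‖Δx‖/‖x‖: κ·ε = 374.7500·1/260 = 1.4413
solve Ax = b  →  x = [162.9683 14.5648 65.8014]
‖b‖ = 5.7446, ‖x‖ = 176.3537
re-solving with b+δb shifts x by Δx of norm 0.9741
realised ‖Δx‖/‖x‖ = 0.0055
tightness: 0.0055 against a bound of 1.4413 (unrounded ratio ≈ 0.0038)


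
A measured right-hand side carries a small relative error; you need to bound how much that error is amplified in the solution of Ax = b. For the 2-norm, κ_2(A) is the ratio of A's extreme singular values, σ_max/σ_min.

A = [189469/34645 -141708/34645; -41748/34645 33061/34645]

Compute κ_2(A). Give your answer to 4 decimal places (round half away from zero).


169.0000

AᵀA = [4478453/142805 -3358656/142805; -3358656/142805 2519237/142805]; tr = 1399538/28561, det = 2401/28561
λ_max, λ_min = (1399538/28561 ± √1958432313600/815730721)/2 = 49, 49/28561
κ_2(A) = √(λ_max/λ_min) = √(49 / (49/28561)) = 169.0000


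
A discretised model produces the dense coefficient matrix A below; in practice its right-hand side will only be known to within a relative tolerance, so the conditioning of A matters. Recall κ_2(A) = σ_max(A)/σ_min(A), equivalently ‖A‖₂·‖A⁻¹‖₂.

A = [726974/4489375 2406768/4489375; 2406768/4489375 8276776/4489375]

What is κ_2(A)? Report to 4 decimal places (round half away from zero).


359.1500

M = AᵀA = [10113637444/32247180625 34671899808/32247180625; 34671899808/32247180625 118876085056/32247180625]. tr(M)=206383556/51595489, det(M)=6400/51595489
eigenvalues of AᵀA: λ = (tr ± √(tr²−4·det))/2 = 4, 1600/51595489
κ_2(A) = √(λ_max/λ_min) = √(4 / (1600/51595489)) = 359.1500


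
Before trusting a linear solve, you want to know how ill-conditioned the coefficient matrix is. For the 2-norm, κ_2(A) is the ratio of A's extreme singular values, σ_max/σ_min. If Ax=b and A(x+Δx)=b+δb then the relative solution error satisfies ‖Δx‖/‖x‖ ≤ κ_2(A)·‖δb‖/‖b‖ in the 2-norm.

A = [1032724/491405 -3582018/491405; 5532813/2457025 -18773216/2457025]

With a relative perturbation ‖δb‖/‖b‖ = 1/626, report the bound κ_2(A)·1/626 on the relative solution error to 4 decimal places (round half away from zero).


0.5414

AᵀA = [68103437809/7178325625 -233471572488/7178325625; -233471572488/7178325625 800481525316/7178325625]; tr = 1389735941/11485321, det = 1464100/11485321
λ_max, λ_min = (1389735941/11485321 ± √1931298723073251081/131912598473041)/2 = 121, 12100/11485321
κ = σ_max/σ_min = 11/(110/3389) = 338.9000
perturbation bound = 338.9000·1/626 = 0.5414


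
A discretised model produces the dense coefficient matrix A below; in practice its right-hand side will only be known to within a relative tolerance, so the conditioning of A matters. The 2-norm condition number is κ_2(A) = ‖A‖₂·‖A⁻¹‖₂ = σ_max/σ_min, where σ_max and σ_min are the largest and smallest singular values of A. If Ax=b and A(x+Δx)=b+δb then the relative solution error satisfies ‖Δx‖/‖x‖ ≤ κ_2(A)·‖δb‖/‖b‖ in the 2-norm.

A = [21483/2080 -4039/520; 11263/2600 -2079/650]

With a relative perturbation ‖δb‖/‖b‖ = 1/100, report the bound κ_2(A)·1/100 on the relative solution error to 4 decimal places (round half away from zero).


3.2000

AᵀA = [80282041/640000 -15052653/160000; -15052653/160000 2822449/40000]; tr = 5017649/25600, det = 2401/6400
char-poly roots: 196 and 49/25600
so κ_2 = √(196 / (49/25600)) = 320.0000
perturbation bound = 320.0000·1/100 = 3.2000


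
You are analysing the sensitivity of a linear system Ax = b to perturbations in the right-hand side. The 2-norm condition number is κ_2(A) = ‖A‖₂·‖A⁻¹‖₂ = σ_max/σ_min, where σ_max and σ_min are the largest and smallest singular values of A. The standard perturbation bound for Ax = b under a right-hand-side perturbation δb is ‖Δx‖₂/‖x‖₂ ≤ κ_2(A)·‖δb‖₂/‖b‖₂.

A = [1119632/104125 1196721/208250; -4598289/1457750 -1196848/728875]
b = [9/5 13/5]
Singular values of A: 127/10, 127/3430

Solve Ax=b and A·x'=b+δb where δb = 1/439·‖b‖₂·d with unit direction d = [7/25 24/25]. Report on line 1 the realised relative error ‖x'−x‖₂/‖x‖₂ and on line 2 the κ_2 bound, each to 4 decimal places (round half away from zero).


0.0024
0.7813

largest singular value 127/10, smallest 127/3430
condition number: (127/10) ÷ (127/3430) = 343.0000
bound on ‖Δx‖/‖x‖: κ·ε = 343.0000·1/439 = 0.7813
solve Ax = b  →  x = [-38.0593 71.5285]
‖b‖ = 3.1623, ‖x‖ = 81.0237
with δb = [0.0020 0.0069], A·Δx = δb → ‖Δx‖ = 0.1945
realised ‖Δx‖/‖x‖ = 0.0024
so the bound overstates the realised error by a factor of ≈ 325.3985 (computed from the unrounded values)


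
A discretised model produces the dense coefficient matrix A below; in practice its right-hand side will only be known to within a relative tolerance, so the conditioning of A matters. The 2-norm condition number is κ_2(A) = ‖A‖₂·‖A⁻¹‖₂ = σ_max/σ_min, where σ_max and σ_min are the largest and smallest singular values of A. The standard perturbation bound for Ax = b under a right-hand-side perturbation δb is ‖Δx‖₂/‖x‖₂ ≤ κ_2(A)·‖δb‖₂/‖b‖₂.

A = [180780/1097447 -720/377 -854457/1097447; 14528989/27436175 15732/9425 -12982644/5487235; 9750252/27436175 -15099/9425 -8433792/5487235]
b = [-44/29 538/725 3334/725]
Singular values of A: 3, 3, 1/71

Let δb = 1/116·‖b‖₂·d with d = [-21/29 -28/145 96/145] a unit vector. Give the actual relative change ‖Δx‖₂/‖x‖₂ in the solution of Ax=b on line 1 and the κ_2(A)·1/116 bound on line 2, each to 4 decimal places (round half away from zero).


0.0106
1.8362

σ_max = 3, σ_min = 1/71
κ = σ_max/σ_min = 3/(1/71) = 213.0000
bound on ‖Δx‖/‖x‖: κ·ε = 213.0000·1/116 = 1.8362
solve Ax = b  →  x = [277.2645 -0.3590 61.4909]
‖b‖ = 4.8990, ‖x‖ = 284.0016
Δx = A⁻¹·δb where δb = 1/116·4.8990·d; ‖Δx‖ = 2.9985
relative error = 0.0106
tightness: 0.0106 against a bound of 1.8362 (unrounded ratio ≈ 0.0057)


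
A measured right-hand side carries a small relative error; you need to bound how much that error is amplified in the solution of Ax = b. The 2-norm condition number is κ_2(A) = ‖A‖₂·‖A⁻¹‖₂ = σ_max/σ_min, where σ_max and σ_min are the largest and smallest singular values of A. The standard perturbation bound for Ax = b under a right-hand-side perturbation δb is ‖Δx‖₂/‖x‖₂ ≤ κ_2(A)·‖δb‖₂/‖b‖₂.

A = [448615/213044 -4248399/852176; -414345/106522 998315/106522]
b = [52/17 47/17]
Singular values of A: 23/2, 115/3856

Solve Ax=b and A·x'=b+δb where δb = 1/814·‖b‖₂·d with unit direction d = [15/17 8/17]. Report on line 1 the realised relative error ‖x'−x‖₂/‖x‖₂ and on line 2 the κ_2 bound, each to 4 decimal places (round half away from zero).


0.0013
0.4737

largest singular value 23/2, smallest 115/3856
κ_2(A) = (23/2) / (115/3856) = 385.6000
worst-case relative error ≤ 385.6000 × 1/814 = 0.4737
solve Ax = b  →  x = [123.7712 51.6656]
2-norm of b is 4.1231; of x, 134.1218
with δb = [0.0045 0.0024], A·Δx = δb → ‖Δx‖ = 0.1698
relative error = 0.0013
so the bound overstates the realised error by a factor of ≈ 374.0870 (computed from the unrounded values)


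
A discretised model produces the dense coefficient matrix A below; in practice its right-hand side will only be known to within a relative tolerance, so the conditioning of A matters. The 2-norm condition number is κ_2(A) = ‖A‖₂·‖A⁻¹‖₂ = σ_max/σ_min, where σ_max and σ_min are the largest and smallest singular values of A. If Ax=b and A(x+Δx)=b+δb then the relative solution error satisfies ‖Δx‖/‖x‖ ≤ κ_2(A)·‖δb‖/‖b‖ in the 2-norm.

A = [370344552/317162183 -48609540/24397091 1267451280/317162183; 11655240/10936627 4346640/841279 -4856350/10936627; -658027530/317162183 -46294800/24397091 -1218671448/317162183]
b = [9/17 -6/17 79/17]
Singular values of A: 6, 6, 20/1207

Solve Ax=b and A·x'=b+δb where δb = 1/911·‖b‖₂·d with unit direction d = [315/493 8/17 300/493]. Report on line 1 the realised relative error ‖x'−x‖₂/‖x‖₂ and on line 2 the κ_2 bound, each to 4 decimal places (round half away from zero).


0.0017
0.3975

largest singular value 6, smallest 20/1207
κ_2(A) = 6 / (20/1207) = 362.1000
bound on ‖Δx‖/‖x‖: κ·ε = 362.1000·1/911 = 0.3975
solve Ax = b  →  x = [-163.3068 39.4175 67.5028]
2-norm of b is 4.6904; of x, 181.0510
δb = ε·‖b‖·d = [0.0033 0.0024 0.0031]; solving A·Δx = δb gives ‖Δx‖ = 0.3107
relative error = 0.0017
so the bound overstates the realised error by a factor of ≈ 231.6012 (computed from the unrounded values)


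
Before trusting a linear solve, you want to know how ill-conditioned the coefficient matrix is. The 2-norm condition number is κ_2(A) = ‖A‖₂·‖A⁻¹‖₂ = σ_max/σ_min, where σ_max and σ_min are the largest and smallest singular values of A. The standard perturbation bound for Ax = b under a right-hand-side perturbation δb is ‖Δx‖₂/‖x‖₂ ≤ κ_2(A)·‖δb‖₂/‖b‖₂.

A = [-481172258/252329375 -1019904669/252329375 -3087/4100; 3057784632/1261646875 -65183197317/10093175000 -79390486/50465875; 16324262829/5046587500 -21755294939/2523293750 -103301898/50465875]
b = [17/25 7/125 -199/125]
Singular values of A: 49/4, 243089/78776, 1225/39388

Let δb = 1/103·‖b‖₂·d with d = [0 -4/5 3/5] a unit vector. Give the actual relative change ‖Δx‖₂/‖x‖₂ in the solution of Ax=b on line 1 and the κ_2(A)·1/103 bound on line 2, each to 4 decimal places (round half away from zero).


0.0168
3.8241

largest singular value 49/4, smallest 1225/39388
κ_2(A) = (49/4) / (1225/39388) = 393.8800
κ_2(A)·‖δb‖/‖b‖ = 3.8241
solve Ax = b  →  x = [-2.3097 6.7615 -31.3513]
‖b‖₂ = 1.7321 and ‖x‖₂ = 32.1552
re-solving with b+δb shifts x by Δx of norm 0.5407
dividing the unrounded norms, ‖Δx‖/‖x‖ = 0.0168
tightness: 0.0168 against a bound of 3.8241 (unrounded ratio ≈ 0.0044)


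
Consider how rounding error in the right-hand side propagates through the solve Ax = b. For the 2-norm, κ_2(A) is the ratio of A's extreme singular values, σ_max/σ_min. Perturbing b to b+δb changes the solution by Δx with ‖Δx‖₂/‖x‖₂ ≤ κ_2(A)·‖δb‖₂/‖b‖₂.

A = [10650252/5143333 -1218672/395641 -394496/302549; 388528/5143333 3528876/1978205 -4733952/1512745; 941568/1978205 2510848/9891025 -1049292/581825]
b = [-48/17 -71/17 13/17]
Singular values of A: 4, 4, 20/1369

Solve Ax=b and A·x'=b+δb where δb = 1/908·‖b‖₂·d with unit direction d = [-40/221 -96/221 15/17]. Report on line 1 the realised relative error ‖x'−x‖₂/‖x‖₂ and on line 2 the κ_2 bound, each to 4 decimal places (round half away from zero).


0.0019
0.3015

largest singular value 4, smallest 20/1369
κ = σ_max/σ_min = 4/(20/1369) = 273.8000
bound on ‖Δx‖/‖x‖: κ·ε = 273.8000·1/908 = 0.3015
solve Ax = b  →  x = [173.5788 92.8587 58.4580]
‖b‖ = 5.0990, ‖x‖ = 205.3526
re-solving with b+δb shifts x by Δx of norm 0.3844
dividing the unrounded norms, ‖Δx‖/‖x‖ = 0.0019
realised/bound (from unrounded values) ≈ 0.0062


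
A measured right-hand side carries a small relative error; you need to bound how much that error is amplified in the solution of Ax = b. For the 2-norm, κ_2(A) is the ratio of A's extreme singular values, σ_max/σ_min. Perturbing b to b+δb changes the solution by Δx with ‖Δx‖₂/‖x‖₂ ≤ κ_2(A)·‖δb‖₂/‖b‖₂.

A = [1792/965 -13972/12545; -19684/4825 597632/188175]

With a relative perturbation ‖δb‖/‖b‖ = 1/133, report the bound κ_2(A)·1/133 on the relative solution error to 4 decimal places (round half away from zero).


0.1741

form AᵀA = [467741456/23280625 -1049355776/69841875; -1049355776/69841875 2373300496/209525625] with trace 263318944/8381025 and determinant 614656/335241
char-poly roots: 784/25 and 19600/335241
σ_max=√(784/25)=(28/5), σ_min=√(19600/335241)=(140/579) → κ = 23.1600
κ_2(A)·‖δb‖/‖b‖ = 0.1741


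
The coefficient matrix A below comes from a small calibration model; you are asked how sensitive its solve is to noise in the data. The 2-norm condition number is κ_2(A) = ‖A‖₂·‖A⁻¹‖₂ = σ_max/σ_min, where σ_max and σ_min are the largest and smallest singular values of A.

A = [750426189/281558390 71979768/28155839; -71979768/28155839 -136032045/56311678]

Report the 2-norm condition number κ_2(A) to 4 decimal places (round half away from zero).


AᵀA = [1285669637658081/94262933388100 61220736137736/4713146669405; 61220736137736/4713146669405 46645737541281/3770517335524]; tr = 1457677215333/56042172050, det = 169130025/17933495056
char-poly roots: 2601/100 and 1625625/4483373764
σ_max=√(2601/100)=(51/10), σ_min=√(1625625/4483373764)=(1275/66958) → κ = 267.8320

267.8320


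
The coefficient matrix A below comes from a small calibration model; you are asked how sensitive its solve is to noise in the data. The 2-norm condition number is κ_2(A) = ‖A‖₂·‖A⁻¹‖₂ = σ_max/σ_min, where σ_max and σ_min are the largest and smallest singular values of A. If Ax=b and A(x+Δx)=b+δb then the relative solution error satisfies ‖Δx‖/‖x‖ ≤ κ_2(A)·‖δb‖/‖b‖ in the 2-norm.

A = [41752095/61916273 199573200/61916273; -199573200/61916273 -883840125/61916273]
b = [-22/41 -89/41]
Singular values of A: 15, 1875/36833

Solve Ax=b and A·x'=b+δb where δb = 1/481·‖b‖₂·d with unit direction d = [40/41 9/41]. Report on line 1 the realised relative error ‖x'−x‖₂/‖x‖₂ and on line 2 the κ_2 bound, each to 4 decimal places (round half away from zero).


largest singular value 15, smallest 1875/36833
κ_2(A) = 15 / (1875/36833) = 294.6640
perturbation bound = 294.6640·1/481 = 0.6126
solve Ax = b  →  x = [19.1944 -4.1821]
2-norm of b is 2.2361; of x, 19.6447
δb = ε·‖b‖·d = [0.0045 0.0010]; solving A·Δx = δb gives ‖Δx‖ = 0.0913
realised ‖Δx‖/‖x‖ = 0.0046
realised/bound (from unrounded values) ≈ 0.0076

0.0046
0.6126


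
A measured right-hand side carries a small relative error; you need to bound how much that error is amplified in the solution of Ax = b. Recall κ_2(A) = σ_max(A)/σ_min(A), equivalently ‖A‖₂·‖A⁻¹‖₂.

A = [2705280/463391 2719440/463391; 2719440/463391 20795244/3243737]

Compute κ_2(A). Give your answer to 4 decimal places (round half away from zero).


form AᵀA = [17495712000/255328441 128477223360/1787299087; 128477223360/1787299087 945082657296/12511093609] with trace 2143130256/14876449 and determinant 132710400/14876449
λ_max, λ_min = (2143130256/14876449 ± √4585110256193147136/221308734849601)/2 = 144, 921600/14876449
κ_2(A) = √(λ_max/λ_min) = √(144 / (921600/14876449)) = 48.2125

48.2125


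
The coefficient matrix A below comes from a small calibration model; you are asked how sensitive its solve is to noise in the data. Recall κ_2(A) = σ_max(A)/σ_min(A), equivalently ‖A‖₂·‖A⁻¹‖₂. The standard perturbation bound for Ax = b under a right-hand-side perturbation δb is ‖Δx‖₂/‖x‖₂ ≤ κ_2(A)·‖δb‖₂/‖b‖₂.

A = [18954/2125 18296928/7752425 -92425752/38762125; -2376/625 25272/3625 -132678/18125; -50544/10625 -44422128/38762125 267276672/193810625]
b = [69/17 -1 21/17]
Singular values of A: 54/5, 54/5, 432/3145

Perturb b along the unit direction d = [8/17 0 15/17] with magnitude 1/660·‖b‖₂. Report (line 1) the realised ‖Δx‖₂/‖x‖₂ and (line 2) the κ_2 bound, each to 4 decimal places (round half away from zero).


0.0022
0.1191

σ_max = 54/5, σ_min = 432/3145
κ = σ_max/σ_min = (54/5)/(432/3145) = 78.6250
bound on ‖Δx‖/‖x‖: κ·ε = 78.6250·1/660 = 0.1191
solve Ax = b  →  x = [0.2926 15.8230 15.0542]
‖b‖ = 4.3589, ‖x‖ = 21.8422
re-solving with b+δb shifts x by Δx of norm 0.0481
dividing the unrounded norms, ‖Δx‖/‖x‖ = 0.0022
realised/bound (from unrounded values) ≈ 0.0185


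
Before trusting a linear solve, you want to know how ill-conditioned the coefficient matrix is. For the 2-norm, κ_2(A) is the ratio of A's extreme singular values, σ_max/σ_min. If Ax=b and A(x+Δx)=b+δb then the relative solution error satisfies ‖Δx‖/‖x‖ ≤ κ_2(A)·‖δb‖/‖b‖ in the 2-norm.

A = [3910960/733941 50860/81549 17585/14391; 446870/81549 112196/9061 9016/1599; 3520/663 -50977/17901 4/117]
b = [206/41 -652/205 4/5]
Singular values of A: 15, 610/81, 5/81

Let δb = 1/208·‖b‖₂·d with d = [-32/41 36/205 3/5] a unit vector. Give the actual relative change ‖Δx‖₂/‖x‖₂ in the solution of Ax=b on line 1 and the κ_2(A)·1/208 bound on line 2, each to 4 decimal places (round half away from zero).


largest singular value 15, smallest 5/81
κ = σ_max/σ_min = 15/(5/81) = 243.0000
worst-case relative error ≤ 243.0000 × 1/208 = 1.1683
solve Ax = b  →  x = [12.1392 21.6324 -59.8667]
2-norm of b is 6.0000; of x, 64.8023
Δx = A⁻¹·δb where δb = 1/208·6.0000·d; ‖Δx‖ = 0.4673
dividing the unrounded norms, ‖Δx‖/‖x‖ = 0.0072
tightness: 0.0072 against a bound of 1.1683 (unrounded ratio ≈ 0.0062)

0.0072
1.1683


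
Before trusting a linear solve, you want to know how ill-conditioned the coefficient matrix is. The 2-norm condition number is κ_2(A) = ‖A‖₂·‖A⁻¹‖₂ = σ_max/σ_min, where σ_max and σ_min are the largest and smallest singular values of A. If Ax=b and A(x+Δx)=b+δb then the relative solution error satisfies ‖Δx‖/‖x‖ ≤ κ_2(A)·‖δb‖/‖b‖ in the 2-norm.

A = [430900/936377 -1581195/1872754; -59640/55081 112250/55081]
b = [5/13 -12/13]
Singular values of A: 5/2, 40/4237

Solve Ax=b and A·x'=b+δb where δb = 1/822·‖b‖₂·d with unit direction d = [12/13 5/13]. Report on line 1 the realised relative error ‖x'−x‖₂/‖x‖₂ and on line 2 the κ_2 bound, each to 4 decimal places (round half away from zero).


largest singular value 5/2, smallest 40/4237
κ = σ_max/σ_min = (5/2)/(40/4237) = 264.8125
bound on ‖Δx‖/‖x‖: κ·ε = 264.8125·1/822 = 0.3222
solve Ax = b  →  x = [0.1882 -0.3529]
‖b‖₂ = 1.0000 and ‖x‖₂ = 0.4000
re-solving with b+δb shifts x by Δx of norm 0.1289
dividing the unrounded norms, ‖Δx‖/‖x‖ = 0.3222
so the bound is sharp here: realised error equals the bound

0.3222
0.3222


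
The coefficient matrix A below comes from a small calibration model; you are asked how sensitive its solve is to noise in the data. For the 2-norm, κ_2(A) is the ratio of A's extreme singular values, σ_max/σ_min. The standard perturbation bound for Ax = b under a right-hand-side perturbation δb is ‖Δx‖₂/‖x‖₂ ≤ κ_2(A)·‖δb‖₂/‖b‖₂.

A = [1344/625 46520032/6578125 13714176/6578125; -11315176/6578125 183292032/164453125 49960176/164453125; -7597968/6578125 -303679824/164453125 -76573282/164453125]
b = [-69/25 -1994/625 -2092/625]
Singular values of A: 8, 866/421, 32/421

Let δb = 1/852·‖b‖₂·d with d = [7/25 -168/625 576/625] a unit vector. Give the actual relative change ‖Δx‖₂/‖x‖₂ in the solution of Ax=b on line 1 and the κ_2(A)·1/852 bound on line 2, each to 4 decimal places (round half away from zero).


largest singular value 8, smallest 32/421
κ_2(A) = 8 / (32/421) = 105.2500
κ_2(A)·‖δb‖/‖b‖ = 0.1235
solve Ax = b  →  x = [1.7968 10.2981 -38.1097]
‖b‖ = 5.3852, ‖x‖ = 39.5174
with δb = [0.0018 -0.0017 0.0058], A·Δx = δb → ‖Δx‖ = 0.0832
dividing the unrounded norms, ‖Δx‖/‖x‖ = 0.0021
tightness: 0.0021 against a bound of 0.1235 (unrounded ratio ≈ 0.0170)

0.0021
0.1235


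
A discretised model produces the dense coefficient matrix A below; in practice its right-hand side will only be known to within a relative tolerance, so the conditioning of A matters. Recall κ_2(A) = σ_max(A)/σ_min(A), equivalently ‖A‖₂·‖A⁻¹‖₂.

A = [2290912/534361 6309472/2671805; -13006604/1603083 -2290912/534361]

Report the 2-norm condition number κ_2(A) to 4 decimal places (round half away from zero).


138.6750

AᵀA = [748810545808/8892301401 665564917888/14820502335; 665564917888/14820502335 591752185856/24700837225]; tr = 83204267536/769230225, det = 467943424/769230225
char-poly roots: 2704/25 and 173056/30769209
σ_max=√(2704/25)=(52/5), σ_min=√(173056/30769209)=(416/5547) → κ = 138.6750


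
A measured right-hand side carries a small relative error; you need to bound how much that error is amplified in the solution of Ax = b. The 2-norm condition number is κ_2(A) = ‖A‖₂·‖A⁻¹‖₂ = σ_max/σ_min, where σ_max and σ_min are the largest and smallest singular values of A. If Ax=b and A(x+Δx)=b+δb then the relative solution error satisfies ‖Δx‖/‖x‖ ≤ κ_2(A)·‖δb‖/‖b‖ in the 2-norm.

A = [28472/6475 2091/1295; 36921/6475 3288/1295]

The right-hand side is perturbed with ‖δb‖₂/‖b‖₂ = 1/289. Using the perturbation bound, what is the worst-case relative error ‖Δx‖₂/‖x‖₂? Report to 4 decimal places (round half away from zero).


AᵀA = [86952601/1677025 7237248/335405; 7237248/335405 607329/67081]; tr = 102135826/1677025, det = 257049/67081
char-poly roots: 1521/25 and 4225/67081
σ_max=√(1521/25)=(39/5), σ_min=√(4225/67081)=(65/259) → κ = 31.0800
κ_2(A)·‖δb‖/‖b‖ = 0.1075

0.1075


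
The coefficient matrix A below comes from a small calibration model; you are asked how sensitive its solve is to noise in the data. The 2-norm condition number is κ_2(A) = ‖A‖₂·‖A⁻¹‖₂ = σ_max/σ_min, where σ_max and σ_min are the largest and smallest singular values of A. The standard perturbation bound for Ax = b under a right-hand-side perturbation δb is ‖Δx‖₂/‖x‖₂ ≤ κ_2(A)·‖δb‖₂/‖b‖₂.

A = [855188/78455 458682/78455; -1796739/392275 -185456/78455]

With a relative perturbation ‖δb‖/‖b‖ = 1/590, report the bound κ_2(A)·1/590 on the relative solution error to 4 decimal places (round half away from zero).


AᵀA = [7487620577/53560625 798646968/10712125; 798646968/10712125 17040244/428485]; tr = 565744181/3150625, det = 80604484/78765625
char-poly roots: 4489/25 and 17956/3150625
so κ_2 = √((4489/25) / (17956/3150625)) = 177.5000
worst-case relative error ≤ 177.5000 × 1/590 = 0.3008

0.3008


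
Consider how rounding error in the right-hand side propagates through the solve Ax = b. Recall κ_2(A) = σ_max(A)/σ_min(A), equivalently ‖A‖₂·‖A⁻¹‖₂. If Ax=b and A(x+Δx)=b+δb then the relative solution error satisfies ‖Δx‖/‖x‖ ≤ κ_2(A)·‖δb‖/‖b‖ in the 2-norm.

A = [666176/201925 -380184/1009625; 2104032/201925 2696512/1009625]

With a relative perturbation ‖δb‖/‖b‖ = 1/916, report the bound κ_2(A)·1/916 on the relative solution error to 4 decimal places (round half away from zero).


M = AᵀA = [7793185792/65237929 8672444928/326189645; 8672444928/326189645 11865146944/1630948225]. tr(M)=122959424/970225, det(M)=157351936/970225
solving λ² − 122959424/970225·λ + 157351936/970225 = 0 gives λ = 3136/25, 50176/38809
σ_max=√(3136/25)=(56/5), σ_min=√(50176/38809)=(224/197) → κ = 9.8500
bound on ‖Δx‖/‖x‖: κ·ε = 9.8500·1/916 = 0.0108

0.0108


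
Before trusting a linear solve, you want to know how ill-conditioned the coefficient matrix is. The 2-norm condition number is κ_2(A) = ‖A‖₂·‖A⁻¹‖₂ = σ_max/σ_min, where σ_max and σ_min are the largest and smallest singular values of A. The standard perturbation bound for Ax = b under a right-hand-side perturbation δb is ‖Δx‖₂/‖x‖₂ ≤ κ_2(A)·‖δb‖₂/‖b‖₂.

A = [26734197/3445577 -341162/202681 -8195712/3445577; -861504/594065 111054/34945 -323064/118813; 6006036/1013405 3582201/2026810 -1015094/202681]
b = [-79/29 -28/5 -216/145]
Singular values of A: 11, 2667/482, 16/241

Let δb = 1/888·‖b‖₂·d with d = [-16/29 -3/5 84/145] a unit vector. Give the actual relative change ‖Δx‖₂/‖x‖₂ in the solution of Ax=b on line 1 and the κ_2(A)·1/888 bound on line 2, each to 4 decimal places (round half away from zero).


largest singular value 11, smallest 16/241
κ = σ_max/σ_min = 11/(16/241) = 165.6875
bound on ‖Δx‖/‖x‖: κ·ε = 165.6875·1/888 = 0.1866
solve Ax = b  →  x = [20.5254 41.0282 39.0647]
2-norm of b is 6.4031; of x, 60.2550
re-solving with b+δb shifts x by Δx of norm 0.1086
relative error = 0.0018
realised/bound (from unrounded values) ≈ 0.0097

0.0018
0.1866


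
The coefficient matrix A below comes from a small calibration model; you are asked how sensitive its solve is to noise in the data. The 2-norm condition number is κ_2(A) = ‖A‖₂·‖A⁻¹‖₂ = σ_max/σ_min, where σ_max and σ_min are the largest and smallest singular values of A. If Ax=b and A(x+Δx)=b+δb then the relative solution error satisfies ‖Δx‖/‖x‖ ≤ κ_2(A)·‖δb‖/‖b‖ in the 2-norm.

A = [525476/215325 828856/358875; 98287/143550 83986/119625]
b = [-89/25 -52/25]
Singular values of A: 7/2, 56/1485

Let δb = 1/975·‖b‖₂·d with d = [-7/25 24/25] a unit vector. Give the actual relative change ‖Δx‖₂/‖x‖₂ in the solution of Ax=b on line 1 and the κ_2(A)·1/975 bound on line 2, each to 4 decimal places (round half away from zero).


0.0042
0.0952

largest singular value 7/2, smallest 56/1485
κ = σ_max/σ_min = (7/2)/(56/1485) = 92.8125
κ_2(A)·‖δb‖/‖b‖ = 0.0952
solve Ax = b  →  x = [17.4606 -19.9908]
‖b‖ = 4.1231, ‖x‖ = 26.5425
with δb = [-0.0012 0.0041], A·Δx = δb → ‖Δx‖ = 0.1121
relative error = 0.0042
tightness: 0.0042 against a bound of 0.0952 (unrounded ratio ≈ 0.0444)


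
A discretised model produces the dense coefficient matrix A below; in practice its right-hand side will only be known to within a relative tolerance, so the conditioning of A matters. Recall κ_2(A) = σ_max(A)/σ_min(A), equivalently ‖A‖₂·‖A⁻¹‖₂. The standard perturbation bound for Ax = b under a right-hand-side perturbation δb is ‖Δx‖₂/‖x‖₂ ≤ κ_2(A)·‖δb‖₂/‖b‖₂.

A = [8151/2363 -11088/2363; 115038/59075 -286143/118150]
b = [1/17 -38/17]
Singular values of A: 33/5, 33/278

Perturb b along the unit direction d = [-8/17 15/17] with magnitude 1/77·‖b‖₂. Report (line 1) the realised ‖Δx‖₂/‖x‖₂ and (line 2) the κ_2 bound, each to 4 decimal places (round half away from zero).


0.0145
0.7221

largest singular value 33/5, smallest 33/278
κ = σ_max/σ_min = (33/5)/(33/278) = 55.6000
bound on ‖Δx‖/‖x‖: κ·ε = 55.6000·1/77 = 0.7221
solve Ax = b  →  x = [-13.5697 -9.9879]
‖b‖ = 2.2361, ‖x‖ = 16.8492
re-solving with b+δb shifts x by Δx of norm 0.2446
relative error = 0.0145
realised/bound (from unrounded values) ≈ 0.0201


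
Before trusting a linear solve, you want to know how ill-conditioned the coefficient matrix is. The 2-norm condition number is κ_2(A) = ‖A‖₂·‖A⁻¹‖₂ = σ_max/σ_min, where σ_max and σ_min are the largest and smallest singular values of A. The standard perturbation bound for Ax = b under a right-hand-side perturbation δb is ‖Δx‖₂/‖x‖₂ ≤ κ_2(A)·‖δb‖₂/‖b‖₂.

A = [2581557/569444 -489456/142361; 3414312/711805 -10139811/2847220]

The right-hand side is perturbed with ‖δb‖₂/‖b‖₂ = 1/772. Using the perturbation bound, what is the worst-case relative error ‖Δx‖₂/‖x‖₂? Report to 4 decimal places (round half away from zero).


AᵀA = [419894573769/9639312400 -19681760538/602457025; -19681760538/602457025 236198142081/9639312400]; tr = 13121854317/192786248, det = 741200625/6169159936
eigenvalues of AᵀA: λ = (tr ± √(tr²−4·det))/2 = 1089/16, 680625/385572496
κ_2(A) = √(λ_max/λ_min) = √((1089/16) / (680625/385572496)) = 196.3600
worst-case relative error ≤ 196.3600 × 1/772 = 0.2544

0.2544


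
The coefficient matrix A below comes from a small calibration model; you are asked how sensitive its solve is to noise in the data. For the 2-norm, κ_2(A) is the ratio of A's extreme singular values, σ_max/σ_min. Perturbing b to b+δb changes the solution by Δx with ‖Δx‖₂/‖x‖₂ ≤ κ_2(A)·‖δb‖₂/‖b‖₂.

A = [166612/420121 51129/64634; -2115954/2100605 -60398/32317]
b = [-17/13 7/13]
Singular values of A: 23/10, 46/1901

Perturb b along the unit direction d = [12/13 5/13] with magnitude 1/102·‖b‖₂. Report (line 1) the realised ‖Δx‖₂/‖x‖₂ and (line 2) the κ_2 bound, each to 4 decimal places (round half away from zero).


σ_max = 23/10, σ_min = 46/1901
κ = σ_max/σ_min = (23/10)/(46/1901) = 95.0500
bound on ‖Δx‖/‖x‖: κ·ε = 95.0500·1/102 = 0.9319
solve Ax = b  →  x = [36.2596 -19.8312]
‖b‖₂ = 1.4142 and ‖x‖₂ = 41.3284
re-solving with b+δb shifts x by Δx of norm 0.5730
dividing the unrounded norms, ‖Δx‖/‖x‖ = 0.0139
so the bound overstates the realised error by a factor of ≈ 67.2142 (computed from the unrounded values)

0.0139
0.9319


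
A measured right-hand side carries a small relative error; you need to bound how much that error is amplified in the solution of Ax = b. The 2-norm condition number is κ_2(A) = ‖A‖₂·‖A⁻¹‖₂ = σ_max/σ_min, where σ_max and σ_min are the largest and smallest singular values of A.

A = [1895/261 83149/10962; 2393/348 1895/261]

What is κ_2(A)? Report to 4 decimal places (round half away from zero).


M = AᵀA = [129601/1296 714415/6804; 714415/6804 15753061/142884]. tr(M)=120166285/571536, det(M)=707281/2286144
solving λ² − 120166285/571536·λ + 707281/2286144 = 0 gives λ = 841/4, 841/571536
so κ_2 = √((841/4) / (841/571536)) = 378.0000

378.0000
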